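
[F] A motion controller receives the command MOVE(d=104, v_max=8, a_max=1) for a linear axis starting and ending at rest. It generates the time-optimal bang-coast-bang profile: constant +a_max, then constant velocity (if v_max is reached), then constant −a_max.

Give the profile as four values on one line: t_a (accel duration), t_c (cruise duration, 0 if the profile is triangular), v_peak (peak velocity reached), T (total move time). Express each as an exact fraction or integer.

v_max²/a_max = 8²/1 = 64
104 ≥ 64 ⇒ cruise phase
t_a = 8/1 = 8; v_peak = 8
d_cruise = 104 − 64 = 40; t_c = 40/8 = 5
T = 2·8 + 5 = 21

t_a=8 t_c=5 v_peak=8 T=21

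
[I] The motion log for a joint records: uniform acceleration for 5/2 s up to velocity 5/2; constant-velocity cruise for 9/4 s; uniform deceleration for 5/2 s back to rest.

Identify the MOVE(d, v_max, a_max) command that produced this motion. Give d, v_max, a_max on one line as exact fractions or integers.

a_max = (5/2)/(5/2) = 1
d_a = ½·5/2·5/2 = 25/8; d_c = 5/2·9/4 = 45/8
d = 2·25/8 + 45/8 = 95/8
t_c = 9/4 > 0 → v_max = v_peak = 5/2

d=95/8 v_max=5/2 a_max=1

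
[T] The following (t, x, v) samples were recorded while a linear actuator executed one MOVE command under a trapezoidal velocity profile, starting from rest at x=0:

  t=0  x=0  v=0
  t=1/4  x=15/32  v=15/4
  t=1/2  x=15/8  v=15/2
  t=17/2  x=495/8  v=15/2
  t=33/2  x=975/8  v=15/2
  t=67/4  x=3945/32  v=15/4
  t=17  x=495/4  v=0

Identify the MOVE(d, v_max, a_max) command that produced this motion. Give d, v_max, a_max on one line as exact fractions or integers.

d=495/4 v_max=15/2 a_max=15

final state: t=17, x=495/4, v=0 → d = 495/4
a_max = (15/4−0)/(1/4−0) = 15
max v = 15/2 over t∈[1/2,33/2] → v_max = 15/2
check: 15/2·(1/2+16) = 495/4 ✓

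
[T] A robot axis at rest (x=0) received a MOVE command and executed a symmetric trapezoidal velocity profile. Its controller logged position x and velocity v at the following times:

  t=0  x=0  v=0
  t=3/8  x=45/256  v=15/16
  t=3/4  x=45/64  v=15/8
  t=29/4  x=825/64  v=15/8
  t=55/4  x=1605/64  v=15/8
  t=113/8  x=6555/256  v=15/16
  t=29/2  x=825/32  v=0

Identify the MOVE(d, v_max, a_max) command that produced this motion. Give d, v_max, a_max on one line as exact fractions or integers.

d=825/32 v_max=15/8 a_max=5/2

final state: t=29/2, x=825/32, v=0 → d = 825/32
a_max = (15/16−0)/(3/8−0) = 5/2
max v = 15/8 over t∈[3/4,55/4] → v_max = 15/8
check: 15/8·(3/4+13) = 825/32 ✓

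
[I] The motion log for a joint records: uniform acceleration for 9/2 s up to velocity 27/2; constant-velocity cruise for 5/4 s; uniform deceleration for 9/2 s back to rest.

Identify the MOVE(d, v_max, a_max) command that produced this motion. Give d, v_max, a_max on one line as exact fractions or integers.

a_max = (27/2)/(9/2) = 3
d_a = ½·27/2·9/2 = 243/8; d_c = 27/2·5/4 = 135/8
d = 2·243/8 + 135/8 = 621/8
t_c = 5/4 > 0 so v_max = 27/2

d=621/8 v_max=27/2 a_max=3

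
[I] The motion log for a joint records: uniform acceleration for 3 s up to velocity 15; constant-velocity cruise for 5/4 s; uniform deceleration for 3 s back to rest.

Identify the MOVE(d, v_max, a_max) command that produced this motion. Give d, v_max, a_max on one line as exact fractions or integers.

a_max = 15/3 = 5
d_a = ½·15·3 = 45/2; d_c = 15·5/4 = 75/4
d = 2·45/2 + 75/4 = 255/4
t_c = 5/4 > 0 ⇒ limit active, v_max = 15

d=255/4 v_max=15 a_max=5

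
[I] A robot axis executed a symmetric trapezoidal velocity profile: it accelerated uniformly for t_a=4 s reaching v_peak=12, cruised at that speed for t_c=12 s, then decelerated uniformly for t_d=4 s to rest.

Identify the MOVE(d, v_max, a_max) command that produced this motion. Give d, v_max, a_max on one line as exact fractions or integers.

d=192 v_max=12 a_max=3

a_max = 12/4 = 3
d_a = ½·12·4 = 24; d_c = 12·12 = 144
d = 2·24 + 144 = 192
t_c = 12 > 0 so v_max = 12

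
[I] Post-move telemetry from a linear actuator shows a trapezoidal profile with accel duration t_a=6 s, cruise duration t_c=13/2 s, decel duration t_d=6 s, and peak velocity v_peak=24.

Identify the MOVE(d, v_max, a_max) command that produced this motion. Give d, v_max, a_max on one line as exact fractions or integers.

a_max = 24/6 = 4
d_a = ½·24·6 = 72; d_c = 24·13/2 = 156
d = 2·72 + 156 = 300
t_c = 13/2 > 0 so v_max = 24

d=300 v_max=24 a_max=4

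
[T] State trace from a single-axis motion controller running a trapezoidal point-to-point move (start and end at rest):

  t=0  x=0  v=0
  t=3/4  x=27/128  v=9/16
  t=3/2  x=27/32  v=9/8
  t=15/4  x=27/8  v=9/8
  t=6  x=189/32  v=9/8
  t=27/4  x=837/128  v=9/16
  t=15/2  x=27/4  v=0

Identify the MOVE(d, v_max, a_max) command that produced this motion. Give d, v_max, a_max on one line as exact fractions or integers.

d=27/4 v_max=9/8 a_max=3/4

final state: t=15/2, x=27/4, v=0 → d = 27/4
a_max = (9/16−0)/(3/4−0) = 3/4
max v = 9/8 over t∈[3/2,6] → v_max = 9/8
check: 9/8·(3/2+9/2) = 27/4 ✓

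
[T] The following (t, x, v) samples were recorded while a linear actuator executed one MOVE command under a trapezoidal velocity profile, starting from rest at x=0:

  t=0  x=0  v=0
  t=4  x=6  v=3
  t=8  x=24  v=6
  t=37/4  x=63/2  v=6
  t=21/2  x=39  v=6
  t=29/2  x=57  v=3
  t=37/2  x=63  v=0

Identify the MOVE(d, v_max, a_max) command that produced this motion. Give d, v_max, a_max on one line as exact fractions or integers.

d=63 v_max=6 a_max=3/4

final state: t=37/2, x=63, v=0 → d = 63
a_max = (3−0)/(4−0) = 3/4
max v = 6 over t∈[8,21/2] → v_max = 6
check: 6·(8+5/2) = 63 ✓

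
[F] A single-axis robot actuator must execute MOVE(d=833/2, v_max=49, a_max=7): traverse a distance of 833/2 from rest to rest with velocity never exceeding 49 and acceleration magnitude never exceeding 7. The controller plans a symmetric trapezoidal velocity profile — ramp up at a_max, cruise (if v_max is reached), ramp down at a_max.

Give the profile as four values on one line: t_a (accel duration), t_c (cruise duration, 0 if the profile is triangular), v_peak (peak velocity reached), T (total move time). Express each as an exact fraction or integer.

vₘ²/aₘ = 49²/7 = 343
833/2 ≥ 343 ⇒ cruise phase
t_a = 49/7 = 7; v_peak = 49
d_cruise = 833/2 − 343 = 147/2; t_c = (147/2)/49 = 3/2
T = 2·7 + 3/2 = 31/2

t_a=7 t_c=3/2 v_peak=49 T=31/2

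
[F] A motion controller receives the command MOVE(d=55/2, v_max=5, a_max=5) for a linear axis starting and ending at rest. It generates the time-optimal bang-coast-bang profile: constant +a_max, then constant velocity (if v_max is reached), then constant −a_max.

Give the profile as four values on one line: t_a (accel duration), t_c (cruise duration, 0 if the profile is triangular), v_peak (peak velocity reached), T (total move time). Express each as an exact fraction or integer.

(v_max)²/a_max = 5²/5 = 5
55/2 ≥ 5 ⇒ cruise phase
t_a = 5/5 = 1; v_peak = 5
d_cruise = 55/2 − 5 = 45/2; t_c = (45/2)/5 = 9/2
T = 2·1 + 9/2 = 13/2

t_a=1 t_c=9/2 v_peak=5 T=13/2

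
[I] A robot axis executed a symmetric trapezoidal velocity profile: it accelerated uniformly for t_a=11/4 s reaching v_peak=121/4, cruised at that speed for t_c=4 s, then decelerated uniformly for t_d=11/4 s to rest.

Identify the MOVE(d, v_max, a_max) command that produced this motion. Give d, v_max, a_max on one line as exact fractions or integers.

d=3267/16 v_max=121/4 a_max=11

a_max = (121/4)/(11/4) = 11
d_a = ½·121/4·11/4 = 1331/32; d_c = 121/4·4 = 121
d = 2·1331/32 + 121 = 3267/16
t_c = 4 > 0 → v_max = v_peak = 121/4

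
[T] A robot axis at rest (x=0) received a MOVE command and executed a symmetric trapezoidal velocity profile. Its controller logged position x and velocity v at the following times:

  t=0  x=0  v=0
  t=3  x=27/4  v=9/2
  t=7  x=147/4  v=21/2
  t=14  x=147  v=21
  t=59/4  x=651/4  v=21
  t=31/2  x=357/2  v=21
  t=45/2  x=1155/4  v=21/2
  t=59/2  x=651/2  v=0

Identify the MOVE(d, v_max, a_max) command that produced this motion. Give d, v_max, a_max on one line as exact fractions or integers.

final state: t=59/2, x=651/2, v=0 → d = 651/2
a_max = (9/2−0)/(3−0) = 3/2
max v = 21 over t∈[14,31/2] → v_max = 21
check: 21·(14+3/2) = 651/2 ✓

d=651/2 v_max=21 a_max=3/2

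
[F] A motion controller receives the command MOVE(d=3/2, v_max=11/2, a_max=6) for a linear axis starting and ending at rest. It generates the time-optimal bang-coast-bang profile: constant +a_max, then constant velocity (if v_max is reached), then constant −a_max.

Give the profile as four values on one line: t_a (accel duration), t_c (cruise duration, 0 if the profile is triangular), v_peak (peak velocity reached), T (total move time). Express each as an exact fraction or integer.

t_a=1/2 t_c=0 v_peak=3 T=1

(v_max)²/a_max = (11/2)²/6 = 121/24
3/2 < 121/24 → triangular
v_peak = √(3/2·6) = √9 = 3
t_a = 3/6 = 1/2; t_c = 0
T = 2·1/2 = 1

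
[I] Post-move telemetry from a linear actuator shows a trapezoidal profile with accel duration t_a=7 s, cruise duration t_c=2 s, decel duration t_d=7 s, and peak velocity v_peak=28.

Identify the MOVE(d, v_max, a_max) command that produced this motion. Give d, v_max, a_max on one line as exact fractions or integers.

d=252 v_max=28 a_max=4

a_max = 28/7 = 4
d_a = ½·28·7 = 98; d_c = 28·2 = 56
d = 2·98 + 56 = 252
t_c = 2 > 0 → v_max = v_peak = 28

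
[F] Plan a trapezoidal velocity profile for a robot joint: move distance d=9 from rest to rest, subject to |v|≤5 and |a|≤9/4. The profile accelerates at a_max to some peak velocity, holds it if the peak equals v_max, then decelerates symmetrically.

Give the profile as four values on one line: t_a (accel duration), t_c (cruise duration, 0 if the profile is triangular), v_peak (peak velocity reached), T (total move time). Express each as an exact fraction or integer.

v_max²/a_max = 5²/(9/4) = 100/9
9 < 100/9 ⇒ no cruise
v_peak = √(9·9/4) = √(81/4) = 9/2
t_a = (9/2)/(9/4) = 2; t_c = 0
T = 2·2 = 4

t_a=2 t_c=0 v_peak=9/2 T=4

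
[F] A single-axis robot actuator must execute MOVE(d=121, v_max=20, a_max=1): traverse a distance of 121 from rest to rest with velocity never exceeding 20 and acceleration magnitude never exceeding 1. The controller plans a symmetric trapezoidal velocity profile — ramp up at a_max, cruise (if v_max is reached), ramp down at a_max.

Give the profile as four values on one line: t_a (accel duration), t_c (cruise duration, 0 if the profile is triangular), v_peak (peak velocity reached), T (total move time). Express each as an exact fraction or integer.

(v_max)²/a_max = 20²/1 = 400
121 < 400 ⇒ no cruise
v_peak = √(121·1) = √121 = 11
t_a = 11/1 = 11; t_c = 0
T = 2·11 = 22

t_a=11 t_c=0 v_peak=11 T=22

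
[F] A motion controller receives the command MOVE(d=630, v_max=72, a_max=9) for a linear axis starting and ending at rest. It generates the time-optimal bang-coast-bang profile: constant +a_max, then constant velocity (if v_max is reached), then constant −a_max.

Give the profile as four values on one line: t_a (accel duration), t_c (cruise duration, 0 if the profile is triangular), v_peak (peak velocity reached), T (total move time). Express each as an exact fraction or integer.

t_a=8 t_c=3/4 v_peak=72 T=67/4

(v_max)²/a_max = 72²/9 = 576
630 ≥ 576 so v_max reached
t_a = 72/9 = 8; v_peak = 72
d_cruise = 630 − 576 = 54; t_c = 54/72 = 3/4
T = 2·8 + 3/4 = 67/4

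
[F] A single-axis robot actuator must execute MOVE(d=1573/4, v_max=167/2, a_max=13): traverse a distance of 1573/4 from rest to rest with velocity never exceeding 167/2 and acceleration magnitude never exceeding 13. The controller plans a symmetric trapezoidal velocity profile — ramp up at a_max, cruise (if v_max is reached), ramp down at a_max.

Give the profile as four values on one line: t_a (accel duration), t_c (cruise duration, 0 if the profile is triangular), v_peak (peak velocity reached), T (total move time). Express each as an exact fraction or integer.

t_a=11/2 t_c=0 v_peak=143/2 T=11

vₘ²/aₘ = (167/2)²/13 = 27889/52
1573/4 < 27889/52 → triangular
v_peak = √(1573/4·13) = √(20449/4) = 143/2
t_a = (143/2)/13 = 11/2; t_c = 0
T = 2·11/2 = 11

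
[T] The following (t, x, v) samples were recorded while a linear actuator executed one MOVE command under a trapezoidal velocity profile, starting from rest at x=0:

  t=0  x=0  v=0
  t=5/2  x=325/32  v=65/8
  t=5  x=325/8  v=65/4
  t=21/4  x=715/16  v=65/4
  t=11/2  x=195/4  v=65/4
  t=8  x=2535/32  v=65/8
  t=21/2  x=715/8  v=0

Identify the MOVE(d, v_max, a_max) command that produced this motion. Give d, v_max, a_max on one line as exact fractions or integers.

d=715/8 v_max=65/4 a_max=13/4

final state: t=21/2, x=715/8, v=0 → d = 715/8
a_max = (65/8−0)/(5/2−0) = 13/4
max v = 65/4 over t∈[5,11/2] → v_max = 65/4
check: 65/4·(5+1/2) = 715/8 ✓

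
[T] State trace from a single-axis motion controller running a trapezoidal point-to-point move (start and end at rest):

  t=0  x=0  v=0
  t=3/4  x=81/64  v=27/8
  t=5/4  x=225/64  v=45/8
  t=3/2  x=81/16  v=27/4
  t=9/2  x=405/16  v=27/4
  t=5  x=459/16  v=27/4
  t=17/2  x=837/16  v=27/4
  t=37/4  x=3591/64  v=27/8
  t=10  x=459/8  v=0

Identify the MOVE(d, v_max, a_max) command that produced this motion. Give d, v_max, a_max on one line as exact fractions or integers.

final state: t=10, x=459/8, v=0 → d = 459/8
a_max = (27/8−0)/(3/4−0) = 9/2
max v = 27/4 over t∈[3/2,17/2] → v_max = 27/4
check: 27/4·(3/2+7) = 459/8 ✓

d=459/8 v_max=27/4 a_max=9/2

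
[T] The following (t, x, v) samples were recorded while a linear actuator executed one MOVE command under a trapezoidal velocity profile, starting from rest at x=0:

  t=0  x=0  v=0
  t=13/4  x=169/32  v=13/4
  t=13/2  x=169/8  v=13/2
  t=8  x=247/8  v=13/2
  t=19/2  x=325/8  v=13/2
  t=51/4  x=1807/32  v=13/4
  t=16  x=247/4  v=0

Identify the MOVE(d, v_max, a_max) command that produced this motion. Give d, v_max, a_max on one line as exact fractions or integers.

final state: t=16, x=247/4, v=0 → d = 247/4
a_max = (13/4−0)/(13/4−0) = 1
max v = 13/2 over t∈[13/2,19/2] → v_max = 13/2
check: 13/2·(13/2+3) = 247/4 ✓

d=247/4 v_max=13/2 a_max=1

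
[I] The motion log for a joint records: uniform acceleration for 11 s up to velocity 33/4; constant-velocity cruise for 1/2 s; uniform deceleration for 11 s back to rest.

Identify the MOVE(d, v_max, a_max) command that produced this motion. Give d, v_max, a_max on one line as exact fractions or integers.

a_max = (33/4)/11 = 3/4
d_a = ½·33/4·11 = 363/8; d_c = 33/4·1/2 = 33/8
d = 2·363/8 + 33/8 = 759/8
t_c = 1/2 > 0 → v_max = v_peak = 33/4

d=759/8 v_max=33/4 a_max=3/4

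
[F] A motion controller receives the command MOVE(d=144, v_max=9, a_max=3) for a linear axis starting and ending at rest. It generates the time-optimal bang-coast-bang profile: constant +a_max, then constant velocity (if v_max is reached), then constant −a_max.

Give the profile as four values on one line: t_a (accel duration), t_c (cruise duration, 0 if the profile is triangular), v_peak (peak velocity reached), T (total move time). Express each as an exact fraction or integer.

(v_max)²/a_max = 9²/3 = 27
144 ≥ 27 ⇒ cruise phase
t_a = 9/3 = 3; v_peak = 9
d_cruise = 144 − 27 = 117; t_c = 117/9 = 13
T = 2·3 + 13 = 19

t_a=3 t_c=13 v_peak=9 T=19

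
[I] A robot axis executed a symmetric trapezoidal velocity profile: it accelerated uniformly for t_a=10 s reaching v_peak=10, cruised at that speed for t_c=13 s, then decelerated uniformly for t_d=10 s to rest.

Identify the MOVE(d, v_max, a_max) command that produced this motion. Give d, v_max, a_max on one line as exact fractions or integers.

a_max = 10/10 = 1
d_a = ½·10·10 = 50; d_c = 10·13 = 130
d = 2·50 + 130 = 230
t_c = 13 > 0 → v_max = v_peak = 10

d=230 v_max=10 a_max=1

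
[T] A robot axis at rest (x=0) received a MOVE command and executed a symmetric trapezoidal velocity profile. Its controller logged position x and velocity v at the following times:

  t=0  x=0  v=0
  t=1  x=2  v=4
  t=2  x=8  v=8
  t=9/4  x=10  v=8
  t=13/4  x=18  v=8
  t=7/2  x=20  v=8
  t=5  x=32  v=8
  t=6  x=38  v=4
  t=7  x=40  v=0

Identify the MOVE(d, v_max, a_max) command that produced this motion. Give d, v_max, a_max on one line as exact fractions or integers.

final state: t=7, x=40, v=0 → d = 40
a_max = (4−0)/(1−0) = 4
max v = 8 over t∈[2,5] → v_max = 8
check: 8·(2+3) = 40 ✓

d=40 v_max=8 a_max=4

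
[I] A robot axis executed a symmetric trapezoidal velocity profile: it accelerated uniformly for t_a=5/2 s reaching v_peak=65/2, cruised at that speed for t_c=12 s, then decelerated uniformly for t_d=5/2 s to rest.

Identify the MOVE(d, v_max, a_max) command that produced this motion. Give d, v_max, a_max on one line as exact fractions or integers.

d=1885/4 v_max=65/2 a_max=13

a_max = (65/2)/(5/2) = 13
d_a = ½·65/2·5/2 = 325/8; d_c = 65/2·12 = 390
d = 2·325/8 + 390 = 1885/4
t_c = 12 > 0 ⇒ limit active, v_max = 65/2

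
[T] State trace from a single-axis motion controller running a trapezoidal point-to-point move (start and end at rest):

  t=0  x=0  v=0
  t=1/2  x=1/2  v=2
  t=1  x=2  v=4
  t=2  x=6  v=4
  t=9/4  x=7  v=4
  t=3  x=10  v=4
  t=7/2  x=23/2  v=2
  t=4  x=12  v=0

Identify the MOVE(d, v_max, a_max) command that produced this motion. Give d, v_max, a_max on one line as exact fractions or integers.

final state: t=4, x=12, v=0 → d = 12
a_max = (2−0)/(1/2−0) = 4
max v = 4 over t∈[1,3] → v_max = 4
check: 4·(1+2) = 12 ✓

d=12 v_max=4 a_max=4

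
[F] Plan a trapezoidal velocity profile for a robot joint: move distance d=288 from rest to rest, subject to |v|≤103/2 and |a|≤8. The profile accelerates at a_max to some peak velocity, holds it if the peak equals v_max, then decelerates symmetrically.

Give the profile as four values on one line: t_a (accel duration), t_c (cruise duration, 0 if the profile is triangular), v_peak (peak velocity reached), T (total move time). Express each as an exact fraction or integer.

t_a=6 t_c=0 v_peak=48 T=12

v_max²/a_max = (103/2)²/8 = 10609/32
288 < 10609/32 so t_c = 0
v_peak = √(288·8) = √2304 = 48
t_a = 48/8 = 6; t_c = 0
T = 2·6 = 12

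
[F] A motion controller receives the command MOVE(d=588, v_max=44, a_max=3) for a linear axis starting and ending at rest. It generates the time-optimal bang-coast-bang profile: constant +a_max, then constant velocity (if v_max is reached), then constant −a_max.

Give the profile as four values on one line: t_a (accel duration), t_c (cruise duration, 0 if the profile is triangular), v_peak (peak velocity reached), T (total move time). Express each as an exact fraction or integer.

v_max²/a_max = 44²/3 = 1936/3
588 < 1936/3 so t_c = 0
v_peak = √(588·3) = √1764 = 42
t_a = 42/3 = 14; t_c = 0
T = 2·14 = 28

t_a=14 t_c=0 v_peak=42 T=28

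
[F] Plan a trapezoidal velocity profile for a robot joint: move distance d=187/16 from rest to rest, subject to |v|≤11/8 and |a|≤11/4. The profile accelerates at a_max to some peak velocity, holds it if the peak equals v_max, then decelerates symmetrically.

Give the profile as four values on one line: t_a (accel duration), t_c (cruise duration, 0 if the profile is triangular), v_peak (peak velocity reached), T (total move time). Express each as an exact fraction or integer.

(v_max)²/a_max = (11/8)²/(11/4) = 11/16
187/16 ≥ 11/16 → trapezoidal
t_a = (11/8)/(11/4) = 1/2; v_peak = 11/8
d_cruise = 187/16 − 11/16 = 11; t_c = 11/(11/8) = 8
T = 2·1/2 + 8 = 9

t_a=1/2 t_c=8 v_peak=11/8 T=9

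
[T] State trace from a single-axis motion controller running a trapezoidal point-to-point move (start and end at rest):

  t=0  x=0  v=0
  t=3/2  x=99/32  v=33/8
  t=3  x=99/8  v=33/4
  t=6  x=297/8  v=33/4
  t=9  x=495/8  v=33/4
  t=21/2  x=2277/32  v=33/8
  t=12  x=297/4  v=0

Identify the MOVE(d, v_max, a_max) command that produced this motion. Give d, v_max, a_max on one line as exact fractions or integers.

final state: t=12, x=297/4, v=0 → d = 297/4
a_max = (33/8−0)/(3/2−0) = 11/4
max v = 33/4 over t∈[3,9] → v_max = 33/4
check: 33/4·(3+6) = 297/4 ✓

d=297/4 v_max=33/4 a_max=11/4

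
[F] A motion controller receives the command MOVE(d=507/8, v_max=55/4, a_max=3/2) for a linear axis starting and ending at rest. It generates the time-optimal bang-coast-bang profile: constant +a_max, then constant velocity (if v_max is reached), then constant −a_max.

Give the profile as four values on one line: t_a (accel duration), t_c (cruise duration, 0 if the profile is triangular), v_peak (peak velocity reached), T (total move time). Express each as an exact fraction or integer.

(v_max)²/a_max = (55/4)²/(3/2) = 3025/24
507/8 < 3025/24 so t_c = 0
v_peak = √(507/8·3/2) = √(1521/16) = 39/4
t_a = (39/4)/(3/2) = 13/2; t_c = 0
T = 2·13/2 = 13

t_a=13/2 t_c=0 v_peak=39/4 T=13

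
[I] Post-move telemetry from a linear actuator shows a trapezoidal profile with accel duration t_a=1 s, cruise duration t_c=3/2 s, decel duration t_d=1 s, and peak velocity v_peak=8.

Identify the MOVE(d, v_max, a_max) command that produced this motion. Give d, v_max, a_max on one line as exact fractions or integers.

d=20 v_max=8 a_max=8

a_max = 8/1 = 8
d_a = ½·8·1 = 4; d_c = 8·3/2 = 12
d = 2·4 + 12 = 20
t_c = 3/2 > 0 ⇒ limit active, v_max = 8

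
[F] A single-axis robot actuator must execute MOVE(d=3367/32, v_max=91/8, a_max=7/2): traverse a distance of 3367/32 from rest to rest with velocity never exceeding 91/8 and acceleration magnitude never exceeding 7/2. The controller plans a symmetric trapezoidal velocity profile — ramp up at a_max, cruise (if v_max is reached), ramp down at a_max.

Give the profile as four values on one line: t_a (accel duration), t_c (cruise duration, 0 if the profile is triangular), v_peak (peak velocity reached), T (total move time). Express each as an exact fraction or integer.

v_max²/a_max = (91/8)²/(7/2) = 1183/32
3367/32 ≥ 1183/32 → trapezoidal
t_a = (91/8)/(7/2) = 13/4; v_peak = 91/8
d_cruise = 3367/32 − 1183/32 = 273/4; t_c = (273/4)/(91/8) = 6
T = 2·13/4 + 6 = 25/2

t_a=13/4 t_c=6 v_peak=91/8 T=25/2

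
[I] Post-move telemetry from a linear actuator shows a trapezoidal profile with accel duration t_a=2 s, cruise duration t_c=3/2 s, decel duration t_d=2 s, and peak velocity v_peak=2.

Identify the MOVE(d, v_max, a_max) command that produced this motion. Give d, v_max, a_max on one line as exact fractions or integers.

a_max = 2/2 = 1
d_a = ½·2·2 = 2; d_c = 2·3/2 = 3
d = 2·2 + 3 = 7
t_c = 3/2 > 0 → v_max = v_peak = 2

d=7 v_max=2 a_max=1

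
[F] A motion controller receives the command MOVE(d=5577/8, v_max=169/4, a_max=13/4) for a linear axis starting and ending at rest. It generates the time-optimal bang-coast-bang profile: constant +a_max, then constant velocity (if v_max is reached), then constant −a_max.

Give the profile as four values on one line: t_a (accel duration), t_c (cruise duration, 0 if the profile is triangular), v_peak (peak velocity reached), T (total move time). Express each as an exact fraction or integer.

vₘ²/aₘ = (169/4)²/(13/4) = 2197/4
5577/8 ≥ 2197/4 ⇒ cruise phase
t_a = (169/4)/(13/4) = 13; v_peak = 169/4
d_cruise = 5577/8 − 2197/4 = 1183/8; t_c = (1183/8)/(169/4) = 7/2
T = 2·13 + 7/2 = 59/2

t_a=13 t_c=7/2 v_peak=169/4 T=59/2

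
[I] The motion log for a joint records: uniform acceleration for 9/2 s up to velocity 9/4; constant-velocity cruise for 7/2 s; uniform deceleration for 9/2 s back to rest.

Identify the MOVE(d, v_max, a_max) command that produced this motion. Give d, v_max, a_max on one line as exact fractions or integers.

a_max = (9/4)/(9/2) = 1/2
d_a = ½·9/4·9/2 = 81/16; d_c = 9/4·7/2 = 63/8
d = 2·81/16 + 63/8 = 18
t_c = 7/2 > 0 → v_max = v_peak = 9/4

d=18 v_max=9/4 a_max=1/2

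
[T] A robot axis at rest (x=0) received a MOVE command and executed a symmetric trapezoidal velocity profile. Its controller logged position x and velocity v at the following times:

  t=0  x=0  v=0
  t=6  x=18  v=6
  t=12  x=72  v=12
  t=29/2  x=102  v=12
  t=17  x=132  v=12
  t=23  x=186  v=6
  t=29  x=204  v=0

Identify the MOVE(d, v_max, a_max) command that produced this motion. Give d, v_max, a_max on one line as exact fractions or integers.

d=204 v_max=12 a_max=1

final state: t=29, x=204, v=0 → d = 204
a_max = (6−0)/(6−0) = 1
max v = 12 over t∈[12,17] → v_max = 12
check: 12·(12+5) = 204 ✓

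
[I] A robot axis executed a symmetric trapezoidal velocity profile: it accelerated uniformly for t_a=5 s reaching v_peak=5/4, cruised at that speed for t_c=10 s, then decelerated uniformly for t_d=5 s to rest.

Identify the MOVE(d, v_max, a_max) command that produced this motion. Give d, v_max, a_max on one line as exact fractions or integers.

a_max = (5/4)/5 = 1/4
d_a = ½·5/4·5 = 25/8; d_c = 5/4·10 = 25/2
d = 2·25/8 + 25/2 = 75/4
t_c = 10 > 0 so v_max = 5/4

d=75/4 v_max=5/4 a_max=1/4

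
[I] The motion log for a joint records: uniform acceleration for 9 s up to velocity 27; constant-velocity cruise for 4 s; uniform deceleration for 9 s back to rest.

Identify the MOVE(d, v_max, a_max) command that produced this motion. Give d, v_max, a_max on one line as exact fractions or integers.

a_max = 27/9 = 3
d_a = ½·27·9 = 243/2; d_c = 27·4 = 108
d = 2·243/2 + 108 = 351
t_c = 4 > 0 so v_max = 27

d=351 v_max=27 a_max=3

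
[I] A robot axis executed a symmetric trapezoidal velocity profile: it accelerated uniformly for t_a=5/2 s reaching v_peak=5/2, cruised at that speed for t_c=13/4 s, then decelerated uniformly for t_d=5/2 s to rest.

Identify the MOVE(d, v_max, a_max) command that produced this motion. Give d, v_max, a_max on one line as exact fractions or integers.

d=115/8 v_max=5/2 a_max=1

a_max = (5/2)/(5/2) = 1
d_a = ½·5/2·5/2 = 25/8; d_c = 5/2·13/4 = 65/8
d = 2·25/8 + 65/8 = 115/8
t_c = 13/4 > 0 → v_max = v_peak = 5/2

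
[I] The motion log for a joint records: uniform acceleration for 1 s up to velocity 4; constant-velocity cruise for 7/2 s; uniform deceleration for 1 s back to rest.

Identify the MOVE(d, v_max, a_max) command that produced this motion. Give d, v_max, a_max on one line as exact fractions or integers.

d=18 v_max=4 a_max=4

a_max = 4/1 = 4
d_a = ½·4·1 = 2; d_c = 4·7/2 = 14
d = 2·2 + 14 = 18
t_c = 7/2 > 0 → v_max = v_peak = 4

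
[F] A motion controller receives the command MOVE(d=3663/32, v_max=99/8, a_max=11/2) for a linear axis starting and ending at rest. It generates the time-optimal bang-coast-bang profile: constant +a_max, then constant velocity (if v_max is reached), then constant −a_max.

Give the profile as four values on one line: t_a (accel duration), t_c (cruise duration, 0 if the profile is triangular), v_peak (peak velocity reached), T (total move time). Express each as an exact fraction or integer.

t_a=9/4 t_c=7 v_peak=99/8 T=23/2

v_max²/a_max = (99/8)²/(11/2) = 891/32
3663/32 ≥ 891/32 so v_max reached
t_a = (99/8)/(11/2) = 9/4; v_peak = 99/8
d_cruise = 3663/32 − 891/32 = 693/8; t_c = (693/8)/(99/8) = 7
T = 2·9/4 + 7 = 23/2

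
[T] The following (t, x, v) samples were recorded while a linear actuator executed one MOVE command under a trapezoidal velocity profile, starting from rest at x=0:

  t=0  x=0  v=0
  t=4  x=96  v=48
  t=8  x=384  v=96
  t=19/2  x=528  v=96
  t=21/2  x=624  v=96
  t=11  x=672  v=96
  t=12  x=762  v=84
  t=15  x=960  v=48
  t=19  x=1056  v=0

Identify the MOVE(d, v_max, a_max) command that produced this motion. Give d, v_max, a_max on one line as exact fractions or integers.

final state: t=19, x=1056, v=0 → d = 1056
a_max = (48−0)/(4−0) = 12
max v = 96 over t∈[8,11] → v_max = 96
check: 96·(8+3) = 1056 ✓

d=1056 v_max=96 a_max=12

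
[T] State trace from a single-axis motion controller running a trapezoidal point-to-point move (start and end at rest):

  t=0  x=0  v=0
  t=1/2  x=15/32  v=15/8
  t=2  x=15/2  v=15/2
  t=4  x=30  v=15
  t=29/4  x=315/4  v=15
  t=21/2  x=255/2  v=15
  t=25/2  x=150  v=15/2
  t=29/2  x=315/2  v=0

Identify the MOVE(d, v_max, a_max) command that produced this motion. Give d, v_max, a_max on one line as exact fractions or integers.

final state: t=29/2, x=315/2, v=0 → d = 315/2
a_max = (15/8−0)/(1/2−0) = 15/4
max v = 15 over t∈[4,21/2] → v_max = 15
check: 15·(4+13/2) = 315/2 ✓

d=315/2 v_max=15 a_max=15/4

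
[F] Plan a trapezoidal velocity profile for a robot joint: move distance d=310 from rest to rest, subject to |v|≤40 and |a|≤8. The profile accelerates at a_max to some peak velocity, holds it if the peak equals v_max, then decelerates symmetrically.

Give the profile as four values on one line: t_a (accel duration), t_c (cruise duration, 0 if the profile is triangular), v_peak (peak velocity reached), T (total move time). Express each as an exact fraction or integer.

t_a=5 t_c=11/4 v_peak=40 T=51/4

v_max²/a_max = 40²/8 = 200
310 ≥ 200 so v_max reached
t_a = 40/8 = 5; v_peak = 40
d_cruise = 310 − 200 = 110; t_c = 110/40 = 11/4
T = 2·5 + 11/4 = 51/4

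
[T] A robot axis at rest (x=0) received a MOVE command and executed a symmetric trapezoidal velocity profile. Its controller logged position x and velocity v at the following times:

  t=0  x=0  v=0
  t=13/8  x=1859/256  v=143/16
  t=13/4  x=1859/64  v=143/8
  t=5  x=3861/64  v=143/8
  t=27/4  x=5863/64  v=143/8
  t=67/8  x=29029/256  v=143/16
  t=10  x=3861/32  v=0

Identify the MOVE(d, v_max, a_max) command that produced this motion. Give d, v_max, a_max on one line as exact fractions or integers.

d=3861/32 v_max=143/8 a_max=11/2

final state: t=10, x=3861/32, v=0 → d = 3861/32
a_max = (143/16−0)/(13/8−0) = 11/2
max v = 143/8 over t∈[13/4,27/4] → v_max = 143/8
check: 143/8·(13/4+7/2) = 3861/32 ✓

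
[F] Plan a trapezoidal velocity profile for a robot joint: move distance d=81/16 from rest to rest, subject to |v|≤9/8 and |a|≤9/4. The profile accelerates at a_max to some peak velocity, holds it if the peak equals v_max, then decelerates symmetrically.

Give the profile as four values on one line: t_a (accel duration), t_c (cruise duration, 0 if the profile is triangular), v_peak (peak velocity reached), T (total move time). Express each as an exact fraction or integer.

vₘ²/aₘ = (9/8)²/(9/4) = 9/16
81/16 ≥ 9/16 ⇒ cruise phase
t_a = (9/8)/(9/4) = 1/2; v_peak = 9/8
d_cruise = 81/16 − 9/16 = 9/2; t_c = (9/2)/(9/8) = 4
T = 2·1/2 + 4 = 5

t_a=1/2 t_c=4 v_peak=9/8 T=5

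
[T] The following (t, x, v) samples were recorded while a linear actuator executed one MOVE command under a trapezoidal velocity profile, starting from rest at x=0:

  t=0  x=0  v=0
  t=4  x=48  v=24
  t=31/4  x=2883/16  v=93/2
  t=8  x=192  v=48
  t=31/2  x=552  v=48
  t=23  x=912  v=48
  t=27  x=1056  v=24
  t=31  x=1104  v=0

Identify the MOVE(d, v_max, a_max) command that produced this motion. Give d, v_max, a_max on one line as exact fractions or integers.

final state: t=31, x=1104, v=0 → d = 1104
a_max = (24−0)/(4−0) = 6
max v = 48 over t∈[8,23] → v_max = 48
check: 48·(8+15) = 1104 ✓

d=1104 v_max=48 a_max=6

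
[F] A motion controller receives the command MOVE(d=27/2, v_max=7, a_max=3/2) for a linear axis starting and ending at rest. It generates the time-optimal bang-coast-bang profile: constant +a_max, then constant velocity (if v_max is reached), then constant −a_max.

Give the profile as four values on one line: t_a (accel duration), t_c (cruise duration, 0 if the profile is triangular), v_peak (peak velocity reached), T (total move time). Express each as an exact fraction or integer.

t_a=3 t_c=0 v_peak=9/2 T=6

vₘ²/aₘ = 7²/(3/2) = 98/3
27/2 < 98/3 → triangular
v_peak = √(27/2·3/2) = √(81/4) = 9/2
t_a = (9/2)/(3/2) = 3; t_c = 0
T = 2·3 = 6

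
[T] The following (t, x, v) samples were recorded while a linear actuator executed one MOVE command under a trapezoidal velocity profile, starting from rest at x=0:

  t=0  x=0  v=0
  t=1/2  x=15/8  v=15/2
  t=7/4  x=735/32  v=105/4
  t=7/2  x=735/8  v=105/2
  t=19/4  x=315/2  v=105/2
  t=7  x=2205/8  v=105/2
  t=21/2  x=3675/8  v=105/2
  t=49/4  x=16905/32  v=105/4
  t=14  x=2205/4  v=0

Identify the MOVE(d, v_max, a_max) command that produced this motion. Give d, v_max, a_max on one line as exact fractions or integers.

d=2205/4 v_max=105/2 a_max=15

final state: t=14, x=2205/4, v=0 → d = 2205/4
a_max = (15/2−0)/(1/2−0) = 15
max v = 105/2 over t∈[7/2,21/2] → v_max = 105/2
check: 105/2·(7/2+7) = 2205/4 ✓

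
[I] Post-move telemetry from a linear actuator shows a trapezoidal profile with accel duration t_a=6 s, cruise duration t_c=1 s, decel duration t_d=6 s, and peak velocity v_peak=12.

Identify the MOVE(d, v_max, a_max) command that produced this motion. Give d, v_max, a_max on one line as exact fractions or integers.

a_max = 12/6 = 2
d_a = ½·12·6 = 36; d_c = 12·1 = 12
d = 2·36 + 12 = 84
t_c = 1 > 0 so v_max = 12

d=84 v_max=12 a_max=2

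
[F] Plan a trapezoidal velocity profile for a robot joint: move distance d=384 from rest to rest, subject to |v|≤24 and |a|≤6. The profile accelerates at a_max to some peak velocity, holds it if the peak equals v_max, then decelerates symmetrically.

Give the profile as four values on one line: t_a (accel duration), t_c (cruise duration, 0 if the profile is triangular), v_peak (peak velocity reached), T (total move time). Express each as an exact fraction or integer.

t_a=4 t_c=12 v_peak=24 T=20

v_max²/a_max = 24²/6 = 96
384 ≥ 96 → trapezoidal
t_a = 24/6 = 4; v_peak = 24
d_cruise = 384 − 96 = 288; t_c = 288/24 = 12
T = 2·4 + 12 = 20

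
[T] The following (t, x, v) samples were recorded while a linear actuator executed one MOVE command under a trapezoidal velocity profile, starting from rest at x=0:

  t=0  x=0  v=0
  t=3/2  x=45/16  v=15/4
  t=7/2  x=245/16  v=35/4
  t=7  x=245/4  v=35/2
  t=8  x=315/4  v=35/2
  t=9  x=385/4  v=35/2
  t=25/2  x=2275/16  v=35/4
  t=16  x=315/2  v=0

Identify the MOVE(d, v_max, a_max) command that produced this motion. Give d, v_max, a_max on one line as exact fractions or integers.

d=315/2 v_max=35/2 a_max=5/2

final state: t=16, x=315/2, v=0 → d = 315/2
a_max = (15/4−0)/(3/2−0) = 5/2
max v = 35/2 over t∈[7,9] → v_max = 35/2
check: 35/2·(7+2) = 315/2 ✓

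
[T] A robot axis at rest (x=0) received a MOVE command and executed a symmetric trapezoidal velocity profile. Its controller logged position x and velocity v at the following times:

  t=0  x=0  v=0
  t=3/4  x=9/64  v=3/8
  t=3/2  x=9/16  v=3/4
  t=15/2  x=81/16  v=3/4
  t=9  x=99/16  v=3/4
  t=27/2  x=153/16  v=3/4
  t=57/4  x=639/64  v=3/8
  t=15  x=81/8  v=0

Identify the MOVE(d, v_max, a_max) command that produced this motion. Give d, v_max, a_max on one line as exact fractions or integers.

d=81/8 v_max=3/4 a_max=1/2

final state: t=15, x=81/8, v=0 → d = 81/8
a_max = (3/8−0)/(3/4−0) = 1/2
max v = 3/4 over t∈[3/2,27/2] → v_max = 3/4
check: 3/4·(3/2+12) = 81/8 ✓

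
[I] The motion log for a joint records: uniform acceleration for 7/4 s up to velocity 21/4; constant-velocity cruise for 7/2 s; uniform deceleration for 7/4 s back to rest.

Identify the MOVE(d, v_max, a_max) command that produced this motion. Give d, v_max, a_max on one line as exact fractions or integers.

a_max = (21/4)/(7/4) = 3
d_a = ½·21/4·7/4 = 147/32; d_c = 21/4·7/2 = 147/8
d = 2·147/32 + 147/8 = 441/16
t_c = 7/2 > 0 → v_max = v_peak = 21/4

d=441/16 v_max=21/4 a_max=3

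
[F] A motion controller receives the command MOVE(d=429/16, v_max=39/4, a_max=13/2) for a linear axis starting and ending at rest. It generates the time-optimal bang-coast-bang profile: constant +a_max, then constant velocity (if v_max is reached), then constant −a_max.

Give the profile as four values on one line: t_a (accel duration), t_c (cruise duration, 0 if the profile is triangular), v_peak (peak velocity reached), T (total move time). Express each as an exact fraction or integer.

v_max²/a_max = (39/4)²/(13/2) = 117/8
429/16 ≥ 117/8 → trapezoidal
t_a = (39/4)/(13/2) = 3/2; v_peak = 39/4
d_cruise = 429/16 − 117/8 = 195/16; t_c = (195/16)/(39/4) = 5/4
T = 2·3/2 + 5/4 = 17/4

t_a=3/2 t_c=5/4 v_peak=39/4 T=17/4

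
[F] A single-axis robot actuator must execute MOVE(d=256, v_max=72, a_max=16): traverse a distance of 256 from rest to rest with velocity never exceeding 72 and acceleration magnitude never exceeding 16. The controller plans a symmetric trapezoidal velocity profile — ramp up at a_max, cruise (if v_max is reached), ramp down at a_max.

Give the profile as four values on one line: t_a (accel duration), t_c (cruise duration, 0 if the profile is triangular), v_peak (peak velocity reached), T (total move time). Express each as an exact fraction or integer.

t_a=4 t_c=0 v_peak=64 T=8

(v_max)²/a_max = 72²/16 = 324
256 < 324 → triangular
v_peak = √(256·16) = √4096 = 64
t_a = 64/16 = 4; t_c = 0
T = 2·4 = 8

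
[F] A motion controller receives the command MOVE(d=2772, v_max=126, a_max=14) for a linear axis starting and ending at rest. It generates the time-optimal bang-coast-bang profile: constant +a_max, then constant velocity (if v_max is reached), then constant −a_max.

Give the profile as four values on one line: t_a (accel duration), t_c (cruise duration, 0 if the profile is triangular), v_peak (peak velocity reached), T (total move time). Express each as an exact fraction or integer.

t_a=9 t_c=13 v_peak=126 T=31

v_max²/a_max = 126²/14 = 1134
2772 ≥ 1134 → trapezoidal
t_a = 126/14 = 9; v_peak = 126
d_cruise = 2772 − 1134 = 1638; t_c = 1638/126 = 13
T = 2·9 + 13 = 31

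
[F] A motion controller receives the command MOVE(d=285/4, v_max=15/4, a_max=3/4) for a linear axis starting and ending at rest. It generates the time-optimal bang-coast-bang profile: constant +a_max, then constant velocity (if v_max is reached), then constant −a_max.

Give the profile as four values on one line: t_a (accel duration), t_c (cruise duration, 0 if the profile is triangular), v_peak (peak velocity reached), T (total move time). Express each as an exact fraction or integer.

v_max²/a_max = (15/4)²/(3/4) = 75/4
285/4 ≥ 75/4 so v_max reached
t_a = (15/4)/(3/4) = 5; v_peak = 15/4
d_cruise = 285/4 − 75/4 = 105/2; t_c = (105/2)/(15/4) = 14
T = 2·5 + 14 = 24

t_a=5 t_c=14 v_peak=15/4 T=24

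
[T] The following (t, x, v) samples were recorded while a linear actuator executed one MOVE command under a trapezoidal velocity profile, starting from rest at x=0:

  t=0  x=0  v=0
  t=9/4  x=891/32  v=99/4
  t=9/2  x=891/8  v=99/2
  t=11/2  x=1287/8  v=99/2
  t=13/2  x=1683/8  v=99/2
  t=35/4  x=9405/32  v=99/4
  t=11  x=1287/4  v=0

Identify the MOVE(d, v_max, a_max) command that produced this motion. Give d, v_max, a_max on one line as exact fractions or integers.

final state: t=11, x=1287/4, v=0 → d = 1287/4
a_max = (99/4−0)/(9/4−0) = 11
max v = 99/2 over t∈[9/2,13/2] → v_max = 99/2
check: 99/2·(9/2+2) = 1287/4 ✓

d=1287/4 v_max=99/2 a_max=11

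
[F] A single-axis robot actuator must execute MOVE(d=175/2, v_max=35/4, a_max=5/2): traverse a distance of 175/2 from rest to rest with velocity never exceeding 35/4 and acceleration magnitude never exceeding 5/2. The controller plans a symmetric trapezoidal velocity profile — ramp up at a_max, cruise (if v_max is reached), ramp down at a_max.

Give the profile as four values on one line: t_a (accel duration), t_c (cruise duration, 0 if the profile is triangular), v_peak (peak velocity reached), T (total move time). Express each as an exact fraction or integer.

(v_max)²/a_max = (35/4)²/(5/2) = 245/8
175/2 ≥ 245/8 ⇒ cruise phase
t_a = (35/4)/(5/2) = 7/2; v_peak = 35/4
d_cruise = 175/2 − 245/8 = 455/8; t_c = (455/8)/(35/4) = 13/2
T = 2·7/2 + 13/2 = 27/2

t_a=7/2 t_c=13/2 v_peak=35/4 T=27/2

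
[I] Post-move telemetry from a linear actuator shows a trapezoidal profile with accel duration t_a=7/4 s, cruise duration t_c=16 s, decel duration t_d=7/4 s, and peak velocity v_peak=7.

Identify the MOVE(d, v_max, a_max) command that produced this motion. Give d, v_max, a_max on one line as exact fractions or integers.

a_max = 7/(7/4) = 4
d_a = ½·7·7/4 = 49/8; d_c = 7·16 = 112
d = 2·49/8 + 112 = 497/4
t_c = 16 > 0 so v_max = 7

d=497/4 v_max=7 a_max=4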